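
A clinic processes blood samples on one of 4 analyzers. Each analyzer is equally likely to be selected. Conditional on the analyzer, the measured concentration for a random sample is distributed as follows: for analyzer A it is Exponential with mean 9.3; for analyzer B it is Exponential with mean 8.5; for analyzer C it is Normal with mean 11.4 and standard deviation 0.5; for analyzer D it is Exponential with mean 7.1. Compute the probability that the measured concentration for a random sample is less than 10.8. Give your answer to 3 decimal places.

0.576

Conditional on each analyzer, P(X < 10.8): A: 0.686918; B: 0.719334; C: 0.11507; D: 0.781534.
By total probability, P(X < 10.8) = 0.25·0.686918 + 0.25·0.719334 + 0.25·0.11507 + 0.25·0.781534 = 0.575714.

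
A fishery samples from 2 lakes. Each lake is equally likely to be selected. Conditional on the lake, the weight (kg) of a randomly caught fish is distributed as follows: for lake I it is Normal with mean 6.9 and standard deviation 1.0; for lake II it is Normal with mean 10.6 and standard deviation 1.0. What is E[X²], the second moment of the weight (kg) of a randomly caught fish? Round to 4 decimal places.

80.9850

For each component E[X²] = Var + (mean)², giving I: 48.61; II: 113.36.
Overall E[X²] = 0.5·48.61 + 0.5·113.36 = 80.985.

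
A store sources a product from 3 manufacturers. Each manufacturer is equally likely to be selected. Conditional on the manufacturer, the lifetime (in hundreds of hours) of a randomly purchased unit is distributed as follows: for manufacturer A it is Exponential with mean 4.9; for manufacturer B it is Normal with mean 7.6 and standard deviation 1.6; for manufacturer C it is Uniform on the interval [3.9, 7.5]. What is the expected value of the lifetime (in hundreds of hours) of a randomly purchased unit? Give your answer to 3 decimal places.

Component means — A: 4.9; B: 7.6; C: 5.7.
E[X] = 0.333333·4.9 + 0.333333·7.6 + 0.333333·5.7 = 6.06667.

6.067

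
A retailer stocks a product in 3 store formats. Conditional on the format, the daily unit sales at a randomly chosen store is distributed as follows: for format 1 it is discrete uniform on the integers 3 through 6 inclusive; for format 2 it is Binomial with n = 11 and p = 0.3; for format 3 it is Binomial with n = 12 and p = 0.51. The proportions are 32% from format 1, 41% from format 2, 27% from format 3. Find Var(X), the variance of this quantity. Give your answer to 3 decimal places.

Per component, 1: μ=4.5, E[X²]=21.5; 2: μ=3.3, E[X²]=13.2; 3: μ=6.12, E[X²]=40.4532.
E[X] = 0.32·4.5 + 0.41·3.3 + 0.27·6.12 = 4.4454.
E[X²] = 0.32·21.5 + 0.41·13.2 + 0.27·40.4532 = 23.2144.
Var(X) = E[X²] − (E[X])² = 23.2144 − 19.7616 = 3.45278.

3.453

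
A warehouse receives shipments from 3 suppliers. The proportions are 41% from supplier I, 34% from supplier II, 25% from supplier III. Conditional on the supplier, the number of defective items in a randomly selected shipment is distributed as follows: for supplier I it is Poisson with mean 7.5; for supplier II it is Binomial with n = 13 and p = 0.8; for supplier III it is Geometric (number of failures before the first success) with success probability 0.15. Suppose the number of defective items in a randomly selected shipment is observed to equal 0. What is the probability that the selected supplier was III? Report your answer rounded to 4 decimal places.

0.9940

Likelihoods P(X=0 | ·): I: 0.000553084; II: 8.192e-10; III: 0.15.
Posterior ∝ prior × likelihood. Numerator for III: 0.25·0.15 = 0.0375.
Normalizing constant: 0.41·0.000553084 + 0.34·8.192e-10 + 0.25·0.15 = 0.0377268.
P(III | observation) = 0.0375 / 0.0377268 = 0.993989.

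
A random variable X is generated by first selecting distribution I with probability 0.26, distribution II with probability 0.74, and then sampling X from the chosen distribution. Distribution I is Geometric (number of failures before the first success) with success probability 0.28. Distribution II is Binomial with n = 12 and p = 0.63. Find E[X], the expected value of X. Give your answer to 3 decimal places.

6.263

Component means — I: 2.57143; II: 7.56.
E[X] = 0.26·2.57143 + 0.74·7.56 = 6.26297.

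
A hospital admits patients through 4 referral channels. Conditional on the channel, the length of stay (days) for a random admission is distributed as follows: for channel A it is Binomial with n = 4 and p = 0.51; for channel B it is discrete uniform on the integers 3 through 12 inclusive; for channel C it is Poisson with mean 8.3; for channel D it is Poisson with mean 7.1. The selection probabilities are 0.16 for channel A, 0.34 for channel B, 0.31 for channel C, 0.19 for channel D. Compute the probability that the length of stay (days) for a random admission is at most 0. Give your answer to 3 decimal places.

0.009

Conditional on each channel, P(X ≤ 0): A: 0.057648; B: 0; C: 0.000248517; D: 0.000825105.
By total probability, P(X ≤ 0) = 0.16·0.057648 + 0.34·0 + 0.31·0.000248517 + 0.19·0.000825105 = 0.00945749.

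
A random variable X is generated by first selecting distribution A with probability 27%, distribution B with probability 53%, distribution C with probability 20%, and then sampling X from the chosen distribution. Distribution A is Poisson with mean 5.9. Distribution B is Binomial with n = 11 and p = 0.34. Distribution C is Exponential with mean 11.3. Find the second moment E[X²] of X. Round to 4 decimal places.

For each component E[X²] = Var + (mean)², giving A: 40.71; B: 16.456; C: 255.38.
Overall E[X²] = 0.27·40.71 + 0.53·16.456 + 0.2·255.38 = 70.7894.

70.7894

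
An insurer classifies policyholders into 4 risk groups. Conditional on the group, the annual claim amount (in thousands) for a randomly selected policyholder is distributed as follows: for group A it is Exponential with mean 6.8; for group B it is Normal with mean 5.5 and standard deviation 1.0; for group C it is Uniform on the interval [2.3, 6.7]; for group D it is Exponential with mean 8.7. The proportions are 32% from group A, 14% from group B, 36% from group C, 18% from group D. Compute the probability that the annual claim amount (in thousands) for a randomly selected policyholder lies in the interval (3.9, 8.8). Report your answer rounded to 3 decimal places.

0.503

Conditional on each group, P(3.9 < X < 8.8): A: 0.289393; B: 0.944717; C: 0.636364; D: 0.275053.
By total probability, P(3.9 < X < 8.8) = 0.32·0.289393 + 0.14·0.944717 + 0.36·0.636364 + 0.18·0.275053 = 0.503467.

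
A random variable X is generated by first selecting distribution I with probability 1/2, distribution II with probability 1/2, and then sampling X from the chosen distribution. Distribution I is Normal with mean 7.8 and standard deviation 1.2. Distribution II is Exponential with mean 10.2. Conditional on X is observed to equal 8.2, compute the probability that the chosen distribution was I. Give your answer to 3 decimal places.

0.878

Likelihoods f(8.2 | ·): I: 0.314486; II: 0.0438794.
Posterior ∝ prior × likelihood. Numerator for I: 0.5·0.314486 = 0.157243.
Normalizing constant: 0.5·0.314486 + 0.5·0.0438794 = 0.179183.
P(I | observation) = 0.157243 / 0.179183 = 0.877557.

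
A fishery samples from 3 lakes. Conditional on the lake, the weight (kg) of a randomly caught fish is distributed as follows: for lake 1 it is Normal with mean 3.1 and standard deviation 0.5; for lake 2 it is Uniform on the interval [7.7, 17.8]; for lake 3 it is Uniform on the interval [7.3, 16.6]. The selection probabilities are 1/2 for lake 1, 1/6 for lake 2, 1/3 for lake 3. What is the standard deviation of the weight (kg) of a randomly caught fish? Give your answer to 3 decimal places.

4.979

Per component, 1: μ=3.1, E[X²]=9.86; 2: μ=12.75, E[X²]=171.063; 3: μ=11.95, E[X²]=150.01.
E[X] = 0.5·3.1 + 0.166667·12.75 + 0.333333·11.95 = 7.65833.
E[X²] = 0.5·9.86 + 0.166667·171.063 + 0.333333·150.01 = 83.4439.
Var(X) = E[X²] − (E[X])² = 83.4439 − 58.6501 = 24.7938.
SD(X) = √24.7938 = 4.97934.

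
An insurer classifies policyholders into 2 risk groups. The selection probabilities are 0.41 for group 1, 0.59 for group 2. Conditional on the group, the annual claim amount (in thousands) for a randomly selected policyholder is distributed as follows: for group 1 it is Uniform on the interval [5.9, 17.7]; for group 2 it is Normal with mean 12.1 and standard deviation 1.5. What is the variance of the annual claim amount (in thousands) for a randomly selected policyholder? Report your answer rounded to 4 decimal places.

Per component, 1: μ=11.8, E[X²]=150.843; 2: μ=12.1, E[X²]=148.66.
E[X] = 0.41·11.8 + 0.59·12.1 = 11.977.
E[X²] = 0.41·150.843 + 0.59·148.66 = 149.555.
Var(X) = E[X²] − (E[X])² = 149.555 − 143.449 = 6.10664.

6.1066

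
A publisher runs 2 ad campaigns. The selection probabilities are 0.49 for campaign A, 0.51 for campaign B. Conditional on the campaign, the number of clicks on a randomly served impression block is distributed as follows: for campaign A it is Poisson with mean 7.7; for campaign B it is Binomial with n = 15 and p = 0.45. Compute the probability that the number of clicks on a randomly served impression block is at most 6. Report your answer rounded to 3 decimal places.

Conditional on each campaign, P(X ≤ 6): A: 0.351369; B: 0.45216.
By total probability, P(X ≤ 6) = 0.49·0.351369 + 0.51·0.45216 = 0.402773.

0.403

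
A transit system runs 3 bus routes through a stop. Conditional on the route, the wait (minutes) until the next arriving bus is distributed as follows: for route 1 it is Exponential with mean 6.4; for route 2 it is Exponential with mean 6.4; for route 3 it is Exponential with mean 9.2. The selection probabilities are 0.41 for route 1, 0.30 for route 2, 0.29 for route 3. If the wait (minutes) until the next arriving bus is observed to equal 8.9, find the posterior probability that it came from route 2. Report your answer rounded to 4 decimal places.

0.2947

Likelihoods f(8.9 | ·): 1: 0.0388937; 2: 0.0388937; 3: 0.0413123.
Posterior ∝ prior × likelihood. Numerator for 2: 0.3·0.0388937 = 0.0116681.
Normalizing constant: 0.41·0.0388937 + 0.3·0.0388937 + 0.29·0.0413123 = 0.0395951.
P(2 | observation) = 0.0116681 / 0.0395951 = 0.294686.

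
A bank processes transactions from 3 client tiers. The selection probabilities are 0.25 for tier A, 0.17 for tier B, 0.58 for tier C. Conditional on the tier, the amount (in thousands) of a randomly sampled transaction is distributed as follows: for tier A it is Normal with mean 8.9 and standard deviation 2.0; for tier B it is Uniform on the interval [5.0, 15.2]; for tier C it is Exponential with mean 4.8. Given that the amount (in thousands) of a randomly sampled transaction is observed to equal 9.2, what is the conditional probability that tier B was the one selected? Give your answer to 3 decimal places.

0.199

Likelihoods f(9.2 | ·): A: 0.19724; B: 0.0980392; C: 0.0306451.
Posterior ∝ prior × likelihood. Numerator for B: 0.17·0.0980392 = 0.0166667.
Normalizing constant: 0.25·0.19724 + 0.17·0.0980392 + 0.58·0.0306451 = 0.0837507.
P(B | observation) = 0.0166667 / 0.0837507 = 0.199003.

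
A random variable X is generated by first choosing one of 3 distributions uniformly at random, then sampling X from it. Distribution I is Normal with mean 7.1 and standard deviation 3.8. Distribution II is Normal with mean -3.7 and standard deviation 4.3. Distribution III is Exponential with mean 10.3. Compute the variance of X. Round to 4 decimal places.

Per component, I: μ=7.1, E[X²]=64.85; II: μ=-3.7, E[X²]=32.18; III: μ=10.3, E[X²]=212.18.
E[X] = 0.333333·7.1 + 0.333333·-3.7 + 0.333333·10.3 = 4.56667.
E[X²] = 0.333333·64.85 + 0.333333·32.18 + 0.333333·212.18 = 103.07.
Var(X) = E[X²] − (E[X])² = 103.07 − 20.8544 = 82.2156.

82.2156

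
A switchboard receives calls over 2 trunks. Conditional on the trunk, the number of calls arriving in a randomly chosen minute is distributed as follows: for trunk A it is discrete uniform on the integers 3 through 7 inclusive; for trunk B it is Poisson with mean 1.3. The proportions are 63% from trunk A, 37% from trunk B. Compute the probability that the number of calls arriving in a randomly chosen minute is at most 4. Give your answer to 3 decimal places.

0.618

Conditional on each trunk, P(X ≤ 4): A: 0.4; B: 0.989337.
By total probability, P(X ≤ 4) = 0.63·0.4 + 0.37·0.989337 = 0.618055.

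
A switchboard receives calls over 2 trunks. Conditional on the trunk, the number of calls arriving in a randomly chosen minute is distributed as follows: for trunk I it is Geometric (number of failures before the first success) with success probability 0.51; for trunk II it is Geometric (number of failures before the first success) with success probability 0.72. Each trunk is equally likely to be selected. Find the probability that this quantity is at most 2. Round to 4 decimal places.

0.9302

Conditional on each trunk, P(X ≤ 2): I: 0.882351; II: 0.978048.
By total probability, P(X ≤ 2) = 0.5·0.882351 + 0.5·0.978048 = 0.9302.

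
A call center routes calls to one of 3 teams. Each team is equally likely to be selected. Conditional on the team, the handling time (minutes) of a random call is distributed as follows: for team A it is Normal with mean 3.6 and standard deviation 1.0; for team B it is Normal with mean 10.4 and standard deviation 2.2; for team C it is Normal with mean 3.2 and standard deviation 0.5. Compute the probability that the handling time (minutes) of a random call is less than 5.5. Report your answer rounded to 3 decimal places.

0.661

Conditional on each team, P(X < 5.5): A: 0.971283; B: 0.0129645; C: 0.999998.
By total probability, P(X < 5.5) = 0.333333·0.971283 + 0.333333·0.0129645 + 0.333333·0.999998 = 0.661415.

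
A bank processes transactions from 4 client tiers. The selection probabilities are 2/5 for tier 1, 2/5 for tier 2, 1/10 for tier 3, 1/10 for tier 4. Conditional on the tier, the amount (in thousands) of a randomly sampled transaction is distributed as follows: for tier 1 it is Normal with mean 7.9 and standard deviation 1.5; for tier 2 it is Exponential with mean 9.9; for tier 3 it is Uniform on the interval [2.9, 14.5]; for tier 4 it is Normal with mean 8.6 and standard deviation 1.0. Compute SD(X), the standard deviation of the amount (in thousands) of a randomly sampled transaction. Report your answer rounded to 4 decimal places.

Per component, 1: μ=7.9, E[X²]=64.66; 2: μ=9.9, E[X²]=196.02; 3: μ=8.7, E[X²]=86.9033; 4: μ=8.6, E[X²]=74.96.
E[X] = 0.4·7.9 + 0.4·9.9 + 0.1·8.7 + 0.1·8.6 = 8.85.
E[X²] = 0.4·64.66 + 0.4·196.02 + 0.1·86.9033 + 0.1·74.96 = 120.458.
Var(X) = E[X²] − (E[X])² = 120.458 − 78.3225 = 42.1358.
SD(X) = √42.1358 = 6.49121.

6.4912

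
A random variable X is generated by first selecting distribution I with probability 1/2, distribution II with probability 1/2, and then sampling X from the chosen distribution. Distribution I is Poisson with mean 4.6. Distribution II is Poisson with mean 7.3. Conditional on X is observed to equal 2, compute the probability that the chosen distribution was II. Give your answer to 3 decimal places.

Likelihoods P(X=2 | ·): I: 0.106348; II: 0.0179997.
Posterior ∝ prior × likelihood. Numerator for II: 0.5·0.0179997 = 0.00899987.
Normalizing constant: 0.5·0.106348 + 0.5·0.0179997 = 0.0621741.
P(II | observation) = 0.00899987 / 0.0621741 = 0.144753.

0.145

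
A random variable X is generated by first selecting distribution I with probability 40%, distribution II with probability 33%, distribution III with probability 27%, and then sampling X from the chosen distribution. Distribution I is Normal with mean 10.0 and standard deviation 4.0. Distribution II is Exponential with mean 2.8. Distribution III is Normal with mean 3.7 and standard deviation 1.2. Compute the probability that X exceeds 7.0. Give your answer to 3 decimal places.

Conditional on each component, P(X > 7.0): I: 0.773373; II: 0.082085; III: 0.00297976.
By total probability, P(X > 7.0) = 0.4·0.773373 + 0.33·0.082085 + 0.27·0.00297976 = 0.337242.

0.337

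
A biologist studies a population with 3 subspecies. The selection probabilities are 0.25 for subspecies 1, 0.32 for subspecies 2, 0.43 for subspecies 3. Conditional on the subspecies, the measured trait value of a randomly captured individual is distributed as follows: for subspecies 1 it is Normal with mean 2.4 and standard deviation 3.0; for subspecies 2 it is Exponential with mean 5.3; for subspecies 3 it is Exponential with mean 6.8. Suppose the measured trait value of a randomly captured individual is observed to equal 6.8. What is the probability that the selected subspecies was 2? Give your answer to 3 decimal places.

0.326

Likelihoods f(6.8 | ·): 1: 0.0453608; 2: 0.0523017; 3: 0.0540999.
Posterior ∝ prior × likelihood. Numerator for 2: 0.32·0.0523017 = 0.0167366.
Normalizing constant: 0.25·0.0453608 + 0.32·0.0523017 + 0.43·0.0540999 = 0.0513397.
P(2 | observation) = 0.0167366 / 0.0513397 = 0.325996.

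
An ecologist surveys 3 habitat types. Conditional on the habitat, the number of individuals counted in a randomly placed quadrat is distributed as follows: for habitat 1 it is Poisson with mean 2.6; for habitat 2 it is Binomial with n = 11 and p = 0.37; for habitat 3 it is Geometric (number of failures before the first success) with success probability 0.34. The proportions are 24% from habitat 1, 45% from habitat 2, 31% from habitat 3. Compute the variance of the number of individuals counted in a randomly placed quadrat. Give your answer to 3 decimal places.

4.446

Per component, 1: μ=2.6, E[X²]=9.36; 2: μ=4.07, E[X²]=19.129; 3: μ=1.94118, E[X²]=9.47751.
E[X] = 0.24·2.6 + 0.45·4.07 + 0.31·1.94118 = 3.05726.
E[X²] = 0.24·9.36 + 0.45·19.129 + 0.31·9.47751 = 13.7925.
Var(X) = E[X²] − (E[X])² = 13.7925 − 9.34687 = 4.44561.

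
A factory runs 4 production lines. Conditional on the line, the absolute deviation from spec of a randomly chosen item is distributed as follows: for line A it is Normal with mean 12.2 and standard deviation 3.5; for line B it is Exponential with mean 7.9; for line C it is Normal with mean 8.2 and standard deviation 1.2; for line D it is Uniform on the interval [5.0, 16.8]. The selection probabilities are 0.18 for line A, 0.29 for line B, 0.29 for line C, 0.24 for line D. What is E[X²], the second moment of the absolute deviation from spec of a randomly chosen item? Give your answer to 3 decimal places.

For each component E[X²] = Var + (mean)², giving A: 161.09; B: 124.82; C: 68.68; D: 130.413.
Overall E[X²] = 0.18·161.09 + 0.29·124.82 + 0.29·68.68 + 0.24·130.413 = 116.41.

116.410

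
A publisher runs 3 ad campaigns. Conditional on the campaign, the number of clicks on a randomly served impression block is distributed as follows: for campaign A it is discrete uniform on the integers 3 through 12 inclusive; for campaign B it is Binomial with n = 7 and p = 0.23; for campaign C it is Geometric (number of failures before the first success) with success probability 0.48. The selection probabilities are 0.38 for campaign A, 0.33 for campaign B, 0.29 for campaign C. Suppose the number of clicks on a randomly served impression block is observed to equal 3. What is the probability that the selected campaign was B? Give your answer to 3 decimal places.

0.462

Likelihoods P(X=3 | ·): A: 0.1; B: 0.149697; C: 0.0674918.
Posterior ∝ prior × likelihood. Numerator for B: 0.33·0.149697 = 0.0494002.
Normalizing constant: 0.38·0.1 + 0.33·0.149697 + 0.29·0.0674918 = 0.106973.
P(B | observation) = 0.0494002 / 0.106973 = 0.461801.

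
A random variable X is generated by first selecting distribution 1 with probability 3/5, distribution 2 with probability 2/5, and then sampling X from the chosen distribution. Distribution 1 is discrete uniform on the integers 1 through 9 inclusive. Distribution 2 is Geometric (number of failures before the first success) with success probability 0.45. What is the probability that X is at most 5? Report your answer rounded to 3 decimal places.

Conditional on each component, P(X ≤ 5): 1: 0.555556; 2: 0.972319.
By total probability, P(X ≤ 5) = 0.6·0.555556 + 0.4·0.972319 = 0.722261.

0.722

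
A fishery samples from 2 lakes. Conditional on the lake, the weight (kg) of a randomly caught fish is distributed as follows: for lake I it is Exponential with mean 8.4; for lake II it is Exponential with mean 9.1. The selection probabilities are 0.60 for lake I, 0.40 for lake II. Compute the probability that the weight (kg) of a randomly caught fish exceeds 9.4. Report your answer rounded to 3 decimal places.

Conditional on each lake, P(X > 9.4): I: 0.326591; II: 0.355949.
By total probability, P(X > 9.4) = 0.6·0.326591 + 0.4·0.355949 = 0.338334.

0.338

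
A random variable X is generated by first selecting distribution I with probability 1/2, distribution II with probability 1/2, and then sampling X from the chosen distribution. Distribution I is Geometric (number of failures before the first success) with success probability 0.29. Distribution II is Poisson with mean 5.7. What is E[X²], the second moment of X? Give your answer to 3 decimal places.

For each component E[X²] = Var + (mean)², giving I: 14.4364; II: 38.19.
Overall E[X²] = 0.5·14.4364 + 0.5·38.19 = 26.3132.

26.313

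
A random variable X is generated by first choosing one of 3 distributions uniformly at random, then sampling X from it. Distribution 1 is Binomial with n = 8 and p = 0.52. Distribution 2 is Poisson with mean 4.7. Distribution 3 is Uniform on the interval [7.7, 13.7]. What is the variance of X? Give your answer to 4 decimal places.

12.0171

Per component, 1: μ=4.16, E[X²]=19.3024; 2: μ=4.7, E[X²]=26.79; 3: μ=10.7, E[X²]=117.49.
E[X] = 0.333333·4.16 + 0.333333·4.7 + 0.333333·10.7 = 6.52.
E[X²] = 0.333333·19.3024 + 0.333333·26.79 + 0.333333·117.49 = 54.5275.
Var(X) = E[X²] − (E[X])² = 54.5275 − 42.5104 = 12.0171.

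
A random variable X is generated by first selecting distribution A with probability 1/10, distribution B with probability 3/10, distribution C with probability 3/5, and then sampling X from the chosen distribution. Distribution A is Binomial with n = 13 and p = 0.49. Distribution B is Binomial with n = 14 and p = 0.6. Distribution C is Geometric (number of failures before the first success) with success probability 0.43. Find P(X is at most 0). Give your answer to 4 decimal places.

0.2580

Conditional on each component, P(X ≤ 0): A: 0.000157911; B: 2.68435e-06; C: 0.43.
By total probability, P(X ≤ 0) = 0.1·0.000157911 + 0.3·2.68435e-06 + 0.6·0.43 = 0.258017.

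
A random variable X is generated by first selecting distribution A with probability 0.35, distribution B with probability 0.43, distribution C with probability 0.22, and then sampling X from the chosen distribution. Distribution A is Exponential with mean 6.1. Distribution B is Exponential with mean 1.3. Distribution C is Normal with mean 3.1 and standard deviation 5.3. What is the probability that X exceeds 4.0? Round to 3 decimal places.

0.297

Conditional on each component, P(X > 4.0): A: 0.519059; B: 0.0461009; C: 0.432579.
By total probability, P(X > 4.0) = 0.35·0.519059 + 0.43·0.0461009 + 0.22·0.432579 = 0.296661.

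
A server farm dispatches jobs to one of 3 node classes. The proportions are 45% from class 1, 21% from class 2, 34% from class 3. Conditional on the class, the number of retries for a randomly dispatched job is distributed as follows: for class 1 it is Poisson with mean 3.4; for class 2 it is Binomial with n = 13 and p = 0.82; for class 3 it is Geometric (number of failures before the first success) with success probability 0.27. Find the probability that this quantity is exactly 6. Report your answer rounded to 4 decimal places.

0.0468

Conditional on each class, P(X = 6): 1: 0.0716044; 2: 0.0031938; 3: 0.0408602.
By total probability, P(X = 6) = 0.45·0.0716044 + 0.21·0.0031938 + 0.34·0.0408602 = 0.0467852.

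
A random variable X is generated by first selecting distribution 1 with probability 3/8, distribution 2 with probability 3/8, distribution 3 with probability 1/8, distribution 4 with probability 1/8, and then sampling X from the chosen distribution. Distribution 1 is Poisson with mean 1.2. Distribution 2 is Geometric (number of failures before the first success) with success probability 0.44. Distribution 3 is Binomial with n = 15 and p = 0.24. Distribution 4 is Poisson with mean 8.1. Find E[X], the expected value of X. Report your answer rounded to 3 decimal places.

2.390

Component means — 1: 1.2; 2: 1.27273; 3: 3.6; 4: 8.1.
E[X] = 0.375·1.2 + 0.375·1.27273 + 0.125·3.6 + 0.125·8.1 = 2.38977.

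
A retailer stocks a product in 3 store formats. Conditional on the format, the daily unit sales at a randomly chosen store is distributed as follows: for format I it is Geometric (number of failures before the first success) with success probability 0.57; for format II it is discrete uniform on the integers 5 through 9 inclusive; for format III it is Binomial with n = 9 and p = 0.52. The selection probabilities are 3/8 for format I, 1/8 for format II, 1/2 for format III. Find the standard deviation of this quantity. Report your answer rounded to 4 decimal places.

2.6313

Per component, I: μ=0.754386, E[X²]=1.89258; II: μ=7, E[X²]=51; III: μ=4.68, E[X²]=24.1488.
E[X] = 0.375·0.754386 + 0.125·7 + 0.5·4.68 = 3.49789.
E[X²] = 0.375·1.89258 + 0.125·51 + 0.5·24.1488 = 19.1591.
Var(X) = E[X²] − (E[X])² = 19.1591 − 12.2353 = 6.92385.
SD(X) = √6.92385 = 2.63132.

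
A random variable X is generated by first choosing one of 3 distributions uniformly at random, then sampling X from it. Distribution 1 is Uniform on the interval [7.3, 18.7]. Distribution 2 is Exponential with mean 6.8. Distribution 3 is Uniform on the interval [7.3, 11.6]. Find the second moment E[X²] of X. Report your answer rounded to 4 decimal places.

121.0511

For each component E[X²] = Var + (mean)², giving 1: 179.83; 2: 92.48; 3: 90.8433.
Overall E[X²] = 0.333333·179.83 + 0.333333·92.48 + 0.333333·90.8433 = 121.051.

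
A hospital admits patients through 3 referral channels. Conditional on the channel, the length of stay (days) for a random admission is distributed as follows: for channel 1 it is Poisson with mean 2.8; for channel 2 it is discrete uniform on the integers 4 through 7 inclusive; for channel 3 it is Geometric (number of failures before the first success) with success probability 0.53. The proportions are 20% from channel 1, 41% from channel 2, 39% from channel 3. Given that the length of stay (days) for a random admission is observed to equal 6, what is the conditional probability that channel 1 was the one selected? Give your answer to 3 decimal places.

Likelihoods P(X=6 | ·): 1: 0.0406997; 2: 0.25; 3: 0.00571298.
Posterior ∝ prior × likelihood. Numerator for 1: 0.2·0.0406997 = 0.00813994.
Normalizing constant: 0.2·0.0406997 + 0.41·0.25 + 0.39·0.00571298 = 0.112868.
P(1 | observation) = 0.00813994 / 0.112868 = 0.0721191.

0.072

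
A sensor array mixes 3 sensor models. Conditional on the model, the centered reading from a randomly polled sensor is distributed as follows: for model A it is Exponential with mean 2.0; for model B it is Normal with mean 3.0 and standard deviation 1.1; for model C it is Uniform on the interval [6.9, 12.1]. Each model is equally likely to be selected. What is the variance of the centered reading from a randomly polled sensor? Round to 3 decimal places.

Per component, A: μ=2, E[X²]=8; B: μ=3, E[X²]=10.21; C: μ=9.5, E[X²]=92.5033.
E[X] = 0.333333·2 + 0.333333·3 + 0.333333·9.5 = 4.83333.
E[X²] = 0.333333·8 + 0.333333·10.21 + 0.333333·92.5033 = 36.9044.
Var(X) = E[X²] − (E[X])² = 36.9044 − 23.3611 = 13.5433.

13.543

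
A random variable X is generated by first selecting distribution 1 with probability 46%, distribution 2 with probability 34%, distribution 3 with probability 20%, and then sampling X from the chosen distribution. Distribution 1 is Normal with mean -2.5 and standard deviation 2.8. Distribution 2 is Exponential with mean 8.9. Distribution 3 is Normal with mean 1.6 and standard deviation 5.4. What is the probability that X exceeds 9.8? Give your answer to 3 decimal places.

Conditional on each component, P(X > 9.8): 1: 5.59353e-06; 2: 0.332497; 3: 0.0644419.
By total probability, P(X > 9.8) = 0.46·5.59353e-06 + 0.34·0.332497 + 0.2·0.0644419 = 0.12594.

0.126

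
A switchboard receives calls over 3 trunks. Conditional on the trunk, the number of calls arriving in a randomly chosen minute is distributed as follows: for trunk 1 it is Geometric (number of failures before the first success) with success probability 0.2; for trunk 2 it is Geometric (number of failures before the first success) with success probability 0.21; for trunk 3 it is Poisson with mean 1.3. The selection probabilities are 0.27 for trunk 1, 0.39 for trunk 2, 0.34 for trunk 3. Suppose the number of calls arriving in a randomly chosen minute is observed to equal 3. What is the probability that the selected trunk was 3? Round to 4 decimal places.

0.3328

Likelihoods P(X=3 | ·): 1: 0.1024; 2: 0.103538; 3: 0.0997921.
Posterior ∝ prior × likelihood. Numerator for 3: 0.34·0.0997921 = 0.0339293.
Normalizing constant: 0.27·0.1024 + 0.39·0.103538 + 0.34·0.0997921 = 0.101957.
P(3 | observation) = 0.0339293 / 0.101957 = 0.33278.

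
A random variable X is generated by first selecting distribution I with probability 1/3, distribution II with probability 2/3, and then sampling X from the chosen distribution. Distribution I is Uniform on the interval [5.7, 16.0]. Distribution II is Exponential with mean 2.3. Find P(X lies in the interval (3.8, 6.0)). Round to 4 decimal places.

0.0884

Conditional on each component, P(3.8 < X < 6.0): I: 0.0291262; II: 0.118002.
By total probability, P(3.8 < X < 6.0) = 0.333333·0.0291262 + 0.666667·0.118002 = 0.088377.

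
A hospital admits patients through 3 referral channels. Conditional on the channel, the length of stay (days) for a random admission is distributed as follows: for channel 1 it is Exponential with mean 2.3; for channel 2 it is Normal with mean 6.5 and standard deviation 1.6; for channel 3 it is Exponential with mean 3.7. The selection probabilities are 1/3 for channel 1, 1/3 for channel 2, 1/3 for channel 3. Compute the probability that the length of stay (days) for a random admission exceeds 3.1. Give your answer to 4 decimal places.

0.5586

Conditional on each channel, P(X > 3.1): 1: 0.259804; 2: 0.983207; 3: 0.432645.
By total probability, P(X > 3.1) = 0.333333·0.259804 + 0.333333·0.983207 + 0.333333·0.432645 = 0.558552.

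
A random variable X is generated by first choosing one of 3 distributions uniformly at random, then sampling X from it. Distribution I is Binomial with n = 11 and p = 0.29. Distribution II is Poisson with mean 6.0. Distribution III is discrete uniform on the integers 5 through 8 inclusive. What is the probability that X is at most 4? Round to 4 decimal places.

0.3654

Conditional on each component, P(X ≤ 4): I: 0.811172; II: 0.285057; III: 0.
By total probability, P(X ≤ 4) = 0.333333·0.811172 + 0.333333·0.285057 + 0.333333·0 = 0.36541.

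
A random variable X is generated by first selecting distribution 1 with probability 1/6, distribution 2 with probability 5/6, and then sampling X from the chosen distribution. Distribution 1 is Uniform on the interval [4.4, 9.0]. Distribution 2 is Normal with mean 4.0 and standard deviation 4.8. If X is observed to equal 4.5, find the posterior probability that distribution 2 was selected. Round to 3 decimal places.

Likelihoods f(4.5 | ·): 1: 0.217391; 2: 0.0826633.
Posterior ∝ prior × likelihood. Numerator for 2: 0.833333·0.0826633 = 0.0688861.
Normalizing constant: 0.166667·0.217391 + 0.833333·0.0826633 = 0.105118.
P(2 | observation) = 0.0688861 / 0.105118 = 0.655322.

0.655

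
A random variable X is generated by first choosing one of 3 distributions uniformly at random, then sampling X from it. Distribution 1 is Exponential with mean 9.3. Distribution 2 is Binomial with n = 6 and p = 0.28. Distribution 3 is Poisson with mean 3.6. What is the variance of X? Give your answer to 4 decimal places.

40.9044

Per component, 1: μ=9.3, E[X²]=172.98; 2: μ=1.68, E[X²]=4.032; 3: μ=3.6, E[X²]=16.56.
E[X] = 0.333333·9.3 + 0.333333·1.68 + 0.333333·3.6 = 4.86.
E[X²] = 0.333333·172.98 + 0.333333·4.032 + 0.333333·16.56 = 64.524.
Var(X) = E[X²] − (E[X])² = 64.524 − 23.6196 = 40.9044.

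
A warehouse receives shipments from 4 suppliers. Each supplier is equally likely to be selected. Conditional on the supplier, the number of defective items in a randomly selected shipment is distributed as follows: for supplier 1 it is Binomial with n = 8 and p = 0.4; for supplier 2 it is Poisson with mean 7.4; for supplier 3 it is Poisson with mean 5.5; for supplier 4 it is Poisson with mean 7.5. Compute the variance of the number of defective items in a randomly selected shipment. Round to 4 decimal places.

Per component, 1: μ=3.2, E[X²]=12.16; 2: μ=7.4, E[X²]=62.16; 3: μ=5.5, E[X²]=35.75; 4: μ=7.5, E[X²]=63.75.
E[X] = 0.25·3.2 + 0.25·7.4 + 0.25·5.5 + 0.25·7.5 = 5.9.
E[X²] = 0.25·12.16 + 0.25·62.16 + 0.25·35.75 + 0.25·63.75 = 43.455.
Var(X) = E[X²] − (E[X])² = 43.455 − 34.81 = 8.645.

8.6450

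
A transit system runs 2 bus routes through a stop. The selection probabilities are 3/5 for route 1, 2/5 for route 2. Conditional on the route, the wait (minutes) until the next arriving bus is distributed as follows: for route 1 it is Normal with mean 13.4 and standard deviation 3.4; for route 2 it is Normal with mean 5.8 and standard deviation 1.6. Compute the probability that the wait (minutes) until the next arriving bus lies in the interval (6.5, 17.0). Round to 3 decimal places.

Conditional on each route, P(6.5 < X < 17.0): 1: 0.833952; 2: 0.330874.
By total probability, P(6.5 < X < 17.0) = 0.6·0.833952 + 0.4·0.330874 = 0.632721.

0.633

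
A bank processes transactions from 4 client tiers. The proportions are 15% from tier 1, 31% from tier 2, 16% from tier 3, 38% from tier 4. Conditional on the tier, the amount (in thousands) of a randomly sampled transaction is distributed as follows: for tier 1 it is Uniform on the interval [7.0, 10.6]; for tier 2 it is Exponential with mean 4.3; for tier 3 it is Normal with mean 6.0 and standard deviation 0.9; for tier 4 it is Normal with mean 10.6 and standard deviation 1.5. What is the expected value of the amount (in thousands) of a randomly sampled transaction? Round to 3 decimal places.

Component means — 1: 8.8; 2: 4.3; 3: 6; 4: 10.6.
E[X] = 0.15·8.8 + 0.31·4.3 + 0.16·6 + 0.38·10.6 = 7.641.

7.641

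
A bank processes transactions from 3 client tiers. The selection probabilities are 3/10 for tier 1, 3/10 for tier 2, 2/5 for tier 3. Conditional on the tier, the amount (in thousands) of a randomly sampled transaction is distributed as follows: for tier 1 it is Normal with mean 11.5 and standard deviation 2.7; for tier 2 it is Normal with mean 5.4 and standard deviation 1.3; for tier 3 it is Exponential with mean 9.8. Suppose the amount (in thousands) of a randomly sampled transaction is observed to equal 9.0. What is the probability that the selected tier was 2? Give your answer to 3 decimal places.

Likelihoods f(9.0 | ·): 1: 0.0962449; 2: 0.0066335; 3: 0.0407317.
Posterior ∝ prior × likelihood. Numerator for 2: 0.3·0.0066335 = 0.00199005.
Normalizing constant: 0.3·0.0962449 + 0.3·0.0066335 + 0.4·0.0407317 = 0.0471562.
P(2 | observation) = 0.00199005 / 0.0471562 = 0.0422013.

0.042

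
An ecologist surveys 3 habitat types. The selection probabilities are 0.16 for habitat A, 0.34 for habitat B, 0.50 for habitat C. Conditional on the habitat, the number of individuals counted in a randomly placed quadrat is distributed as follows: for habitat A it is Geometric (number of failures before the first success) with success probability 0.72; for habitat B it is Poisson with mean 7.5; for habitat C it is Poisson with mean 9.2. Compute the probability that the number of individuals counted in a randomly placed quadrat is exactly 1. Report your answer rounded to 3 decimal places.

Conditional on each habitat, P(X = 1): A: 0.2016; B: 0.00414813; C: 0.000929562.
By total probability, P(X = 1) = 0.16·0.2016 + 0.34·0.00414813 + 0.5·0.000929562 = 0.0341311.

0.034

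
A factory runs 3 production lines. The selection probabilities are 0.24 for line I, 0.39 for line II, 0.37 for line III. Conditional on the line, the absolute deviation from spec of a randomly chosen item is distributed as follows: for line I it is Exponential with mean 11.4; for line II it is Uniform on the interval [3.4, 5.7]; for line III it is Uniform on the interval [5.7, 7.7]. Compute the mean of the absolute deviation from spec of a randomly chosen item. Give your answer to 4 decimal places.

6.9895

Component means — I: 11.4; II: 4.55; III: 6.7.
E[X] = 0.24·11.4 + 0.39·4.55 + 0.37·6.7 = 6.9895.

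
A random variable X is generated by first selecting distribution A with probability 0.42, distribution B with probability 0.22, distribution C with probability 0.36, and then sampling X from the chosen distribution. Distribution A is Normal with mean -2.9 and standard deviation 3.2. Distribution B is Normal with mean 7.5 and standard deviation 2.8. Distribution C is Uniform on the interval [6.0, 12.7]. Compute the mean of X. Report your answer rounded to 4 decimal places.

Component means — A: -2.9; B: 7.5; C: 9.35.
E[X] = 0.42·-2.9 + 0.22·7.5 + 0.36·9.35 = 3.798.

3.7980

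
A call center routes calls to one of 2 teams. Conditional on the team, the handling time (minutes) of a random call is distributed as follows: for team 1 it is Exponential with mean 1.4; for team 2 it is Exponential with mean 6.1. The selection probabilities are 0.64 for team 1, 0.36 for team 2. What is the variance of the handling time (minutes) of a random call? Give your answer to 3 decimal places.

Per component, 1: μ=1.4, E[X²]=3.92; 2: μ=6.1, E[X²]=74.42.
E[X] = 0.64·1.4 + 0.36·6.1 = 3.092.
E[X²] = 0.64·3.92 + 0.36·74.42 = 29.3.
Var(X) = E[X²] − (E[X])² = 29.3 − 9.56046 = 19.7395.

19.740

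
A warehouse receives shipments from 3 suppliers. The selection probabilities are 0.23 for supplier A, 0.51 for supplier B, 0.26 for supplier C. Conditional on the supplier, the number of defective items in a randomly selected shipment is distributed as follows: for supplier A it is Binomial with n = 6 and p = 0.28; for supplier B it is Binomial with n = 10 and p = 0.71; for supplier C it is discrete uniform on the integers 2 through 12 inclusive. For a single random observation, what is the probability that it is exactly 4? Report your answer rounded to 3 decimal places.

Conditional on each supplier, P(X = 4): A: 0.0477957; B: 0.0317425; C: 0.0909091.
By total probability, P(X = 4) = 0.23·0.0477957 + 0.51·0.0317425 + 0.26·0.0909091 = 0.050818.

0.051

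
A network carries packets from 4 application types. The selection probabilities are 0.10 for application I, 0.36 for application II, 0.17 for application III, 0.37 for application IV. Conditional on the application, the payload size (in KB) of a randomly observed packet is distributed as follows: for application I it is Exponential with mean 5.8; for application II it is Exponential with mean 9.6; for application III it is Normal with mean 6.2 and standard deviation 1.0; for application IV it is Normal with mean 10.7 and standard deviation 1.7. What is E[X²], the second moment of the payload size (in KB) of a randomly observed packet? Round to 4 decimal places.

For each component E[X²] = Var + (mean)², giving I: 67.28; II: 184.32; III: 39.44; IV: 117.38.
Overall E[X²] = 0.1·67.28 + 0.36·184.32 + 0.17·39.44 + 0.37·117.38 = 123.219.

123.2186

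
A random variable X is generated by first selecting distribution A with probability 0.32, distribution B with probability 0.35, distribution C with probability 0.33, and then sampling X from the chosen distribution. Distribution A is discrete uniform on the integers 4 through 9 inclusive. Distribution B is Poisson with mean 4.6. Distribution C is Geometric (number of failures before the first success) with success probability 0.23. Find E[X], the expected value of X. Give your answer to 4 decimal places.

Component means — A: 6.5; B: 4.6; C: 3.34783.
E[X] = 0.32·6.5 + 0.35·4.6 + 0.33·3.34783 = 4.79478.

4.7948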